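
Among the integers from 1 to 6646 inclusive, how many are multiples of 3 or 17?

2475

floor(6646/3) + floor(6646/17) − floor(6646/51) = 2215 + 390 − 130 = 2475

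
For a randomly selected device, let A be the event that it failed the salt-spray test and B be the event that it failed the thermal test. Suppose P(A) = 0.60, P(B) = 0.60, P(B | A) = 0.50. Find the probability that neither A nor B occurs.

P(A ∩ B) = P(A)·P(B|A) = 0.60 × 0.50 = 0.30
P(A ∪ B) = 0.60 + 0.60 − 0.30 = 0.90
P(none) = 1 − 0.90 = 0.10

0.10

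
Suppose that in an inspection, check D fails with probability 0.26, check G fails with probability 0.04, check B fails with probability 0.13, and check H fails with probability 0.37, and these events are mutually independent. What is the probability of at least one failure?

0.61062976

Independence gives P(none) = ∏(1 − pᵢ).
P(none) = (1 − 0.26) × (1 − 0.04) × (1 − 0.13) × (1 − 0.37) = 0.74 × 0.96 × 0.87 × 0.63 = 0.38937024
P(at least one) = 1 − 0.38937024 = 0.61062976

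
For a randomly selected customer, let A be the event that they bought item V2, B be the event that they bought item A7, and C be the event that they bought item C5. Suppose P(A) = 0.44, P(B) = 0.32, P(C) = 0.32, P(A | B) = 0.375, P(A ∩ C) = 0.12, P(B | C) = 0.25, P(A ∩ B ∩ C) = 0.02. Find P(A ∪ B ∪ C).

0.78

P(A ∩ B) = P(B)·P(A|B) = 0.32 × 0.375 = 0.12
P(B ∩ C) = P(C)·P(B|C) = 0.32 × 0.25 = 0.08
P(A ∪ B ∪ C) = 0.44 + 0.32 + 0.32 − 0.12 − 0.12 − 0.08 + 0.02 = 0.78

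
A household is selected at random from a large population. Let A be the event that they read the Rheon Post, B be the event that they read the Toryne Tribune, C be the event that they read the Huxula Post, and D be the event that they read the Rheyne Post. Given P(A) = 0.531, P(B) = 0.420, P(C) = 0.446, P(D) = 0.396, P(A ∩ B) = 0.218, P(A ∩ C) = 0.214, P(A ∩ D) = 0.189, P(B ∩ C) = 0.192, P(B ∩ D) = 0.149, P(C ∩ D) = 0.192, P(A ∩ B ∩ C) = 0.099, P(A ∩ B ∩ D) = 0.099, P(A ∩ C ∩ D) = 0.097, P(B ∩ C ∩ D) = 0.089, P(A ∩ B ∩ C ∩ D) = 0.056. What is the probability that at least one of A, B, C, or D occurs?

Apply inclusion-exclusion:
P(A ∪ B ∪ C ∪ D) = 0.531 + 0.420 + 0.446 + 0.396 − 0.218 − 0.214 − 0.189 − 0.192 − 0.149 − 0.192 + 0.099 + 0.099 + 0.097 + 0.089 − 0.056 = 0.967

0.967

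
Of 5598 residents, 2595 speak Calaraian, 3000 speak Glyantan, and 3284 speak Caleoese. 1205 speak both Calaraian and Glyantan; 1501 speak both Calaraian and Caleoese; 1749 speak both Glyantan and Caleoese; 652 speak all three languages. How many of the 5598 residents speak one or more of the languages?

5076

By inclusion–exclusion:
|at least one| = 2595 + 3000 + 3284 − 1205 − 1501 − 1749 + 652 = 5076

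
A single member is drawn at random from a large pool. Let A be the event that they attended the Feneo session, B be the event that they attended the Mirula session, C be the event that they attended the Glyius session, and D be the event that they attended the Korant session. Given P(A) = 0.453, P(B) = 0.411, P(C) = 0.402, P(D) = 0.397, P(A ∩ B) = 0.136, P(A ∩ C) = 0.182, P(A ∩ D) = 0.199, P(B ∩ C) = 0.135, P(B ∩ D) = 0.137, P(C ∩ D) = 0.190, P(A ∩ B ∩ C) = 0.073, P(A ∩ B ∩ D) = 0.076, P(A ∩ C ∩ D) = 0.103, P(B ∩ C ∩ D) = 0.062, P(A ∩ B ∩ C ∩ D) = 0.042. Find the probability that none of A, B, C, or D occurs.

P(A ∪ B ∪ C ∪ D) = 0.453 + 0.411 + 0.402 + 0.397 − 0.136 − 0.182 − 0.199 − 0.135 − 0.137 − 0.190 + 0.073 + 0.076 + 0.103 + 0.062 − 0.042 = 0.956
P(none) = 1 − 0.956 = 0.044

0.044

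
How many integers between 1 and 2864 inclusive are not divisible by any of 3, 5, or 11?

1389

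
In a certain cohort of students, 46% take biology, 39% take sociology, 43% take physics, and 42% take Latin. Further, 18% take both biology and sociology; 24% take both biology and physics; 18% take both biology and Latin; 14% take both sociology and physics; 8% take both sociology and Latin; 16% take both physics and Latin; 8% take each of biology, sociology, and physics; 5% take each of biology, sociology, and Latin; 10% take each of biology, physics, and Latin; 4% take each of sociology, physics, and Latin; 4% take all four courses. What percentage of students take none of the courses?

5%

P(at least one) = 46 + 39 + 43 + 42 − 18 − 24 − 18 − 14 − 8 − 16 + 8 + 5 + 10 + 4 − 4 = 95%
P(none) = 100% − 95% = 5%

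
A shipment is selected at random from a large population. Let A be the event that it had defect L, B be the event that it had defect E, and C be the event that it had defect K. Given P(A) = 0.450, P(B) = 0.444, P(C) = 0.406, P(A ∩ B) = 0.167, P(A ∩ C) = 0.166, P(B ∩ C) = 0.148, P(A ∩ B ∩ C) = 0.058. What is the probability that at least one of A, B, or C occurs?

0.877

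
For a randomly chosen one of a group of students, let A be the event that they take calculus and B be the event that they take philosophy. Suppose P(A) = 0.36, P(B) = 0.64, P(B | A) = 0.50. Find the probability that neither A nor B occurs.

P(A ∩ B) = P(A)·P(B|A) = 0.36 × 0.50 = 0.18
P(A ∪ B) = 0.36 + 0.64 − 0.18 = 0.82
P(none) = 1 − 0.82 = 0.18

0.18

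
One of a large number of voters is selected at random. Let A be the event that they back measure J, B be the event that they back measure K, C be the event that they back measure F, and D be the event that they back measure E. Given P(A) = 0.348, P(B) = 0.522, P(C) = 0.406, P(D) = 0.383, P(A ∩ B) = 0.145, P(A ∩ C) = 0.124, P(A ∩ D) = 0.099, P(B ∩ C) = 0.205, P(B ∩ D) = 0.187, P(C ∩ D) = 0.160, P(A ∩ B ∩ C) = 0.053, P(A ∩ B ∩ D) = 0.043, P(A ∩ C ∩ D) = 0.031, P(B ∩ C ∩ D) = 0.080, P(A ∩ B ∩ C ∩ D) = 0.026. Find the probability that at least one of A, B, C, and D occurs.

0.920

P(A ∪ B ∪ C ∪ D) = 0.348 + 0.522 + 0.406 + 0.383 − 0.145 − 0.124 − 0.099 − 0.205 − 0.187 − 0.160 + 0.053 + 0.043 + 0.031 + 0.080 − 0.026 = 0.920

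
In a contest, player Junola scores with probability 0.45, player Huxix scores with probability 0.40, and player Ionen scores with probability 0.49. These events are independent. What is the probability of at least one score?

P(none) = (1 − 0.45) × (1 − 0.40) × (1 − 0.49) = 0.55 × 0.60 × 0.51 = 0.1683
P(at least one) = 1 − 0.1683 = 0.8317

0.8317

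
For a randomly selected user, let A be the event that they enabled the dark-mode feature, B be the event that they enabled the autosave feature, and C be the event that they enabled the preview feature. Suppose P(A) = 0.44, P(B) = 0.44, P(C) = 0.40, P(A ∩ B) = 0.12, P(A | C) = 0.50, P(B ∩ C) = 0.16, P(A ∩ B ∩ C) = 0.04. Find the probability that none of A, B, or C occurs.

P(A ∩ C) = P(C)·P(A|C) = 0.40 × 0.50 = 0.20
Using inclusion–exclusion:
P(A ∪ B ∪ C) = 0.44 + 0.44 + 0.40 − 0.12 − 0.20 − 0.16 + 0.04 = 0.84
P(none) = 1 − 0.84 = 0.16

0.16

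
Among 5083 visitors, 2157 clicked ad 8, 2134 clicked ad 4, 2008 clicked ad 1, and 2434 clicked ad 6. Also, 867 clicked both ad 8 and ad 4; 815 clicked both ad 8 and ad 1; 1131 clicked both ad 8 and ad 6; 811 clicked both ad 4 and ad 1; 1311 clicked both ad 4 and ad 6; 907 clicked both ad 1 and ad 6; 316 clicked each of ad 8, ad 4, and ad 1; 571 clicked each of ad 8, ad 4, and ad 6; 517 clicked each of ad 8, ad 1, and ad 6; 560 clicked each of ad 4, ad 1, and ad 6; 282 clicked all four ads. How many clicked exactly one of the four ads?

1813

Using the inclusion–exclusion count for exactly one event:
|exactly one| = 2157 + 2134 + 2008 + 2434 − 2·867 − 2·815 − 2·1131 − 2·811 − 2·1311 − 2·907 + 3·316 + 3·571 + 3·517 + 3·560 − 4·282 = 1813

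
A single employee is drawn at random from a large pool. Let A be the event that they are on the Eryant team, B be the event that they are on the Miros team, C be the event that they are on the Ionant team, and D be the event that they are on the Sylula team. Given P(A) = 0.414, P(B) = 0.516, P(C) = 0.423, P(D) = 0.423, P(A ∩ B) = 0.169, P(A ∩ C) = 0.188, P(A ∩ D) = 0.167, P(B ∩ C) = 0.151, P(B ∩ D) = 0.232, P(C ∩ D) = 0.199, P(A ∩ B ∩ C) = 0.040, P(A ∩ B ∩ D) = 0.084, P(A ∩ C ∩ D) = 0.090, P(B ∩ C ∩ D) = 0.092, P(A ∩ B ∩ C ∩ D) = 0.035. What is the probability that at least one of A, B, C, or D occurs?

0.941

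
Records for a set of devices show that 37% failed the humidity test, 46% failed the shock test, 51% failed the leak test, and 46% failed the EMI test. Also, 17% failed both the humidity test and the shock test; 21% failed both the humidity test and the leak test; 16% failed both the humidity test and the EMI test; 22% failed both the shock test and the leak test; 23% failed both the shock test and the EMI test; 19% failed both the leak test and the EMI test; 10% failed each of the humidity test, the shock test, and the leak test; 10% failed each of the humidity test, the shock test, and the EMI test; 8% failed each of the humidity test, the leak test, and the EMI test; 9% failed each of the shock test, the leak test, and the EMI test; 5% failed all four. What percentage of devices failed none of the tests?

Apply inclusion-exclusion:
P(union) = 37 + 46 + 51 + 46 − 17 − 21 − 16 − 22 − 23 − 19 + 10 + 10 + 8 + 9 − 5 = 94%
P(none) = 100% − 94% = 6%

6%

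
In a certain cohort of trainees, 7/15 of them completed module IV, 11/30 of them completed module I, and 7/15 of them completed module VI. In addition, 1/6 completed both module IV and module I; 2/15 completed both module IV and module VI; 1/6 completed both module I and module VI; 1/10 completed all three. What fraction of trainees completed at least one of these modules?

14/15

By inclusion-exclusion,
P(at least one) = 7/15 + 11/30 + 7/15 − 1/6 − 2/15 − 1/6 + 1/10 = 14/15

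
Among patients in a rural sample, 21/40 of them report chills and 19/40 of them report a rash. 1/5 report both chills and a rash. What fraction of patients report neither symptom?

1/5

P(at least one) = 21/40 + 19/40 − 1/5 = 4/5
P(none) = 1 − 4/5 = 1/5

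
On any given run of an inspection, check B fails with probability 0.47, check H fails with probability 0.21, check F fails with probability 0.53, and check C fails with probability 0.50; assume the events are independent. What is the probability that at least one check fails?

0.9016055

P(none) = (1 − 0.47) × (1 − 0.21) × (1 − 0.53) × (1 − 0.50) = 0.53 × 0.79 × 0.47 × 0.50 = 0.0983945
P(at least one) = 1 − 0.0983945 = 0.9016055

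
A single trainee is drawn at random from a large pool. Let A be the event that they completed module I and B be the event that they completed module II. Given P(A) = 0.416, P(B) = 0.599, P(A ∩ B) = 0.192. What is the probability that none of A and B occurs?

Apply inclusion-exclusion:
P(A ∪ B) = 0.416 + 0.599 − 0.192 = 0.823
P(none) = 1 − 0.823 = 0.177

0.177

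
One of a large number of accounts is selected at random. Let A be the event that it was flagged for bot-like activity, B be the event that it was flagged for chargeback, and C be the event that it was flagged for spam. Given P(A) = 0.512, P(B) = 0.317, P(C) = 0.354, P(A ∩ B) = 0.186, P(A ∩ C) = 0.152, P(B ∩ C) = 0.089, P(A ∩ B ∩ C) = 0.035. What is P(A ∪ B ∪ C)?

P(A ∪ B ∪ C) = 0.512 + 0.317 + 0.354 − 0.186 − 0.152 − 0.089 + 0.035 = 0.791

0.791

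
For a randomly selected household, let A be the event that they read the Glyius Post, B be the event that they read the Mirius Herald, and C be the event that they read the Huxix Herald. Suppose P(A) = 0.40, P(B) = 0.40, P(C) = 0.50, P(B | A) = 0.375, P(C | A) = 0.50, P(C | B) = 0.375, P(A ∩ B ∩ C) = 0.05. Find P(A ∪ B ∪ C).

P(A ∩ B) = P(A)·P(B|A) = 0.40 × 0.375 = 0.15
P(A ∩ C) = P(A)·P(C|A) = 0.40 × 0.50 = 0.20
P(B ∩ C) = P(B)·P(C|B) = 0.40 × 0.375 = 0.15
P(A ∪ B ∪ C) = 0.40 + 0.40 + 0.50 − 0.15 − 0.20 − 0.15 + 0.05 = 0.85

0.85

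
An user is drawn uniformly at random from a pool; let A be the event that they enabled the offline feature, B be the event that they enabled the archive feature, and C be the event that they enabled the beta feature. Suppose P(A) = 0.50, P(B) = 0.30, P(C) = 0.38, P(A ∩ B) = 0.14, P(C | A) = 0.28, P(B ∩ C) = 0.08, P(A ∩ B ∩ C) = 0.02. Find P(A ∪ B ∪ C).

P(A ∩ C) = P(A)·P(C|A) = 0.50 × 0.28 = 0.14
P(A ∪ B ∪ C) = 0.50 + 0.30 + 0.38 − 0.14 − 0.14 − 0.08 + 0.02 = 0.84

0.84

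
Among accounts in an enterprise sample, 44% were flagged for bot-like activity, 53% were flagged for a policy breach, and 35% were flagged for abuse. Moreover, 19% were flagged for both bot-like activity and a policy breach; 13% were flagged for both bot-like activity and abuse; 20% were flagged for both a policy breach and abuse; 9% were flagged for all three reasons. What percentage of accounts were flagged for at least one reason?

89%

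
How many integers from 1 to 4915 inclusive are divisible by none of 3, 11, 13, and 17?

1638 + 446 + 378 + 289 − 148 − 126 − 96 − 34 − 26 − 22 + 11 + 8 + 7 + 2 − 0 = 2327
4915 − 2327 = 2588

2588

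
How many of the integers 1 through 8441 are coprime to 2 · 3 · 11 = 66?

2558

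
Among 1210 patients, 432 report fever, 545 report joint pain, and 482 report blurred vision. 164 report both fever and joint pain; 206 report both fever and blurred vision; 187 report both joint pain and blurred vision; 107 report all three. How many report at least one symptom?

|union| = 432 + 545 + 482 − 164 − 206 − 187 + 107 = 1009

1009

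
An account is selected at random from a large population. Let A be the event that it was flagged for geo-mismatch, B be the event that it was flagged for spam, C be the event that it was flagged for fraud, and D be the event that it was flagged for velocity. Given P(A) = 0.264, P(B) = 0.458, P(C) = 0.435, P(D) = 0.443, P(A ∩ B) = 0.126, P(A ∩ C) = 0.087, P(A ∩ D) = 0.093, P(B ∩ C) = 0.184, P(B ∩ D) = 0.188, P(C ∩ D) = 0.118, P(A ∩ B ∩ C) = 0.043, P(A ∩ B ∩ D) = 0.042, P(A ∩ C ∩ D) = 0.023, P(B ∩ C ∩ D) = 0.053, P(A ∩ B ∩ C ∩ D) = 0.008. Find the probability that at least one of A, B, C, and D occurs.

0.957

Inclusion–exclusion gives
P(A ∪ B ∪ C ∪ D) = 0.264 + 0.458 + 0.435 + 0.443 − 0.126 − 0.087 − 0.093 − 0.184 − 0.188 − 0.118 + 0.043 + 0.042 + 0.023 + 0.053 − 0.008 = 0.957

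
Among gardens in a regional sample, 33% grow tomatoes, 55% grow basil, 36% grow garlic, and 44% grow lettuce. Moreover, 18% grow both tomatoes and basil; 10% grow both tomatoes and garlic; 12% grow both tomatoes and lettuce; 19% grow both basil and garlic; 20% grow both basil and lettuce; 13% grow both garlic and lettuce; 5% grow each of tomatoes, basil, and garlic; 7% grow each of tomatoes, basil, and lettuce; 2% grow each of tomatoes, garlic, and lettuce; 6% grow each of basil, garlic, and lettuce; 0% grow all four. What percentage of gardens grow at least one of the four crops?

96%

By inclusion-exclusion,
P(≥1) = 33 + 55 + 36 + 44 − 18 − 10 − 12 − 19 − 20 − 13 + 5 + 7 + 2 + 6 − 0 = 96%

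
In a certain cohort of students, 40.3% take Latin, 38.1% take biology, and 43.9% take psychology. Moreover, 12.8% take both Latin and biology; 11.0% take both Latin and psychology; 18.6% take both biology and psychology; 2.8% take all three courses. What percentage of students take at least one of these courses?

82.7%

P(union) = 40.3 + 38.1 + 43.9 − 12.8 − 11.0 − 18.6 + 2.8 = 82.7%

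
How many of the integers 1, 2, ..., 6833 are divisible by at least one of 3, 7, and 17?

3158

By inclusion–exclusion:
⌊6833/3⌋ + ⌊6833/7⌋ + ⌊6833/17⌋ − ⌊6833/21⌋ − ⌊6833/51⌋ − ⌊6833/119⌋ + ⌊6833/357⌋ = 2277 + 976 + 401 − 325 − 133 − 57 + 19 = 3158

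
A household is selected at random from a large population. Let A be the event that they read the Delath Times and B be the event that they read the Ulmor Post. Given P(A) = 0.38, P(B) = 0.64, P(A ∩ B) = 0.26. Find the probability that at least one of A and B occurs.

Inclusion–exclusion gives
P(A ∪ B) = 0.38 + 0.64 − 0.26 = 0.76

0.76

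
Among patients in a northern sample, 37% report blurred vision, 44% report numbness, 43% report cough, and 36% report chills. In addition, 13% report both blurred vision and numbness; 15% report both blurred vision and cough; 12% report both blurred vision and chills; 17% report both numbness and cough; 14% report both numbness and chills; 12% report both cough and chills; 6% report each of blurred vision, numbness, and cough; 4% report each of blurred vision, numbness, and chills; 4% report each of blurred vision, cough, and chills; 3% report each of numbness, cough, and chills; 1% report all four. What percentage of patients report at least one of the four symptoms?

By inclusion–exclusion:
P(≥1) = 37 + 44 + 43 + 36 − 13 − 15 − 12 − 17 − 14 − 12 + 6 + 4 + 4 + 3 − 1 = 93%

93%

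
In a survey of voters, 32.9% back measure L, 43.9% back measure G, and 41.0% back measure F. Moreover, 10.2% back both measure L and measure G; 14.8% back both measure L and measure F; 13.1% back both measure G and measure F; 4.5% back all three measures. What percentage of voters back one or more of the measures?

84.2%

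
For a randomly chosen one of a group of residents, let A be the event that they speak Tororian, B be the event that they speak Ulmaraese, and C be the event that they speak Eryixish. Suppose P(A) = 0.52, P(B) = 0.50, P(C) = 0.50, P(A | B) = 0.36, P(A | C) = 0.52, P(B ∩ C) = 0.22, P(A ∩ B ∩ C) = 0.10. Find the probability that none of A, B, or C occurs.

0.04

P(A ∩ B) = P(B)·P(A|B) = 0.50 × 0.36 = 0.18
P(A ∩ C) = P(C)·P(A|C) = 0.50 × 0.52 = 0.26
P(A ∪ B ∪ C) = 0.52 + 0.50 + 0.50 − 0.18 − 0.26 − 0.22 + 0.10 = 0.96
P(none) = 1 − 0.96 = 0.04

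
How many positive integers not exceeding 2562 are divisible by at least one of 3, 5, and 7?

1391

Apply inclusion-exclusion:
854 + 512 + 366 − 170 − 122 − 73 + 24 = 1391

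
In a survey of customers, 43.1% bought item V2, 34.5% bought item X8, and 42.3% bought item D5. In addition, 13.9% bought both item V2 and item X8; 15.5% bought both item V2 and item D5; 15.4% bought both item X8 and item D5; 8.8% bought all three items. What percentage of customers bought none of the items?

16.1%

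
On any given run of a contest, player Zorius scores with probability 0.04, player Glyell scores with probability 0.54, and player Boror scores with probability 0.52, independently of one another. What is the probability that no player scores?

P(none) = (1 − 0.04) × (1 − 0.54) × (1 − 0.52) = 0.96 × 0.46 × 0.48 = 0.211968

0.211968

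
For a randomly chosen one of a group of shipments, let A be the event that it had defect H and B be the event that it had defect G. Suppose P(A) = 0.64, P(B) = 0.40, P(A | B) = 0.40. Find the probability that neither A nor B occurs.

0.12

P(A ∩ B) = P(B)·P(A|B) = 0.40 × 0.40 = 0.16
By inclusion-exclusion,
P(A ∪ B) = 0.64 + 0.40 − 0.16 = 0.88
P(none) = 1 − 0.88 = 0.12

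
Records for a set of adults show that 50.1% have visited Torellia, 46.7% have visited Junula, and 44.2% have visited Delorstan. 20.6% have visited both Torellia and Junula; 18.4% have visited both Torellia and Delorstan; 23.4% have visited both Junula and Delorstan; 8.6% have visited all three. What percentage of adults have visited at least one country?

87.2%

Inclusion–exclusion gives
P(≥1) = 50.1 + 46.7 + 44.2 − 20.6 − 18.4 − 23.4 + 8.6 = 87.2%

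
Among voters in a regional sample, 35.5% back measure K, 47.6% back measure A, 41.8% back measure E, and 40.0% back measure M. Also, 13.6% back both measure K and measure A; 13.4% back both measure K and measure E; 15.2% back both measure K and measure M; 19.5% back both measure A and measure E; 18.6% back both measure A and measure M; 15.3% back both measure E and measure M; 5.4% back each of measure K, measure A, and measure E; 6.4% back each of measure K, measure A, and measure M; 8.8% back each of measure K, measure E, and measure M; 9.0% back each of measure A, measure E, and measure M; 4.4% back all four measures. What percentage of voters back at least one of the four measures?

P(union) = 35.5 + 47.6 + 41.8 + 40.0 − 13.6 − 13.4 − 15.2 − 19.5 − 18.6 − 15.3 + 5.4 + 6.4 + 8.8 + 9.0 − 4.4 = 94.5%

94.5%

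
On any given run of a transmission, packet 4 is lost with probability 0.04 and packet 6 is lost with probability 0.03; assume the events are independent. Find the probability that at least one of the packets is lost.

Since the events are independent, P(none) is the product of the individual non-occurrence probabilities.
P(none) = (1 − 0.04) × (1 − 0.03) = 0.96 × 0.97 = 0.9312
P(at least one) = 1 − 0.9312 = 0.0688

0.0688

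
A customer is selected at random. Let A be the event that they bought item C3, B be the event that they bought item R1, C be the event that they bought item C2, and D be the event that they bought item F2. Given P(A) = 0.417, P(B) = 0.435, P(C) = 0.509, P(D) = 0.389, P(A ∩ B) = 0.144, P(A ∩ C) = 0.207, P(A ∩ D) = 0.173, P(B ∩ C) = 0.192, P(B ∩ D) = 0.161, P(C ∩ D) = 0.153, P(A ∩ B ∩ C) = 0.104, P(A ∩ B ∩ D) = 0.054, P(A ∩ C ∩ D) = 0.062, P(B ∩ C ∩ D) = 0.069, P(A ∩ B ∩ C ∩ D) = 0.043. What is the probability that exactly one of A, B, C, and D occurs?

0.385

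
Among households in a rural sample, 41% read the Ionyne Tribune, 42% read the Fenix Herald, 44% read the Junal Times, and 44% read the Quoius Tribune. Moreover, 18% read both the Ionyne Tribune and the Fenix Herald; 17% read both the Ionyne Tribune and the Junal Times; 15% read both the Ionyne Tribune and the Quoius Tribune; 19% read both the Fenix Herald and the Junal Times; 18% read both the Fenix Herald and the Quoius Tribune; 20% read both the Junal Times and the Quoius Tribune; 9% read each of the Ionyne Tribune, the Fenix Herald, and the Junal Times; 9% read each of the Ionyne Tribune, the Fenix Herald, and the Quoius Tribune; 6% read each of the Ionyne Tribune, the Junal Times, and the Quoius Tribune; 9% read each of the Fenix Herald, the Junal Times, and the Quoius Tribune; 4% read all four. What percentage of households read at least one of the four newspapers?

93%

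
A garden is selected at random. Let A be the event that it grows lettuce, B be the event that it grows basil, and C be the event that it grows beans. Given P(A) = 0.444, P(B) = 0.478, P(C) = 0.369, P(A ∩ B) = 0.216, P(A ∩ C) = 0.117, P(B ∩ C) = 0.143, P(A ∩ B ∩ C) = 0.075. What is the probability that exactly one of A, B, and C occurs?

Using the inclusion–exclusion count for exactly one event:
P(exactly one) = 0.444 + 0.478 + 0.369 − 2·0.216 − 2·0.117 − 2·0.143 + 3·0.075 = 0.564

0.564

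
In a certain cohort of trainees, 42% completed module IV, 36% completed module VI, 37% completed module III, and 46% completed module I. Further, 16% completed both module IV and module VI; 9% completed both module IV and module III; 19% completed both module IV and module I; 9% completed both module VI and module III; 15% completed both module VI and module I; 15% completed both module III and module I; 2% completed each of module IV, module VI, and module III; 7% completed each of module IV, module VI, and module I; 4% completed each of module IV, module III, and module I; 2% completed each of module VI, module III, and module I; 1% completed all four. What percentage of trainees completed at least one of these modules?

P(≥1) = 42 + 36 + 37 + 46 − 16 − 9 − 19 − 9 − 15 − 15 + 2 + 7 + 4 + 2 − 1 = 92%

92%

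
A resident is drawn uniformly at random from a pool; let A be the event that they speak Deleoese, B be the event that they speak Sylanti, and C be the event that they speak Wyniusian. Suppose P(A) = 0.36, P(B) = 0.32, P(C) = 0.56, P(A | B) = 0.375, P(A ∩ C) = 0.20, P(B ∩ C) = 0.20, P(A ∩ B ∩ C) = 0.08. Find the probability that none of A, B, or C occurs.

P(A ∩ B) = P(B)·P(A|B) = 0.32 × 0.375 = 0.12
By inclusion-exclusion,
P(A ∪ B ∪ C) = 0.36 + 0.32 + 0.56 − 0.12 − 0.20 − 0.20 + 0.08 = 0.80
P(none) = 1 − 0.80 = 0.20

0.20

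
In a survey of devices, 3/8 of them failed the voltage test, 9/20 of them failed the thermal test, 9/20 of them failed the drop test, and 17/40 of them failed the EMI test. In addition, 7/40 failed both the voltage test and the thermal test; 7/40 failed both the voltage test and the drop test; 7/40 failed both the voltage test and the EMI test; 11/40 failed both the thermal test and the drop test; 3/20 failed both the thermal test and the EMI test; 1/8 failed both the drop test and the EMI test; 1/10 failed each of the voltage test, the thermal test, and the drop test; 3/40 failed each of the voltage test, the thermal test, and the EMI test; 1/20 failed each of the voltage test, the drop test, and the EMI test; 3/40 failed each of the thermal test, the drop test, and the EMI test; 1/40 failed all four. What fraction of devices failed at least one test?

By inclusion-exclusion,
P(≥1) = 3/8 + 9/20 + 9/20 + 17/40 − 7/40 − 7/40 − 7/40 − 11/40 − 3/20 − 1/8 + 1/10 + 3/40 + 1/20 + 3/40 − 1/40 = 9/10

9/10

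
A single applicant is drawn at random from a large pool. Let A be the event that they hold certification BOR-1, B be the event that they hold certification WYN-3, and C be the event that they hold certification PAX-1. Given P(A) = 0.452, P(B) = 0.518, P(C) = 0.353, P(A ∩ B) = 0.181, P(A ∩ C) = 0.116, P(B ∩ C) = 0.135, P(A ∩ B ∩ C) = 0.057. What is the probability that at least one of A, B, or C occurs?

0.948

Inclusion–exclusion gives
P(A ∪ B ∪ C) = 0.452 + 0.518 + 0.353 − 0.181 − 0.116 − 0.135 + 0.057 = 0.948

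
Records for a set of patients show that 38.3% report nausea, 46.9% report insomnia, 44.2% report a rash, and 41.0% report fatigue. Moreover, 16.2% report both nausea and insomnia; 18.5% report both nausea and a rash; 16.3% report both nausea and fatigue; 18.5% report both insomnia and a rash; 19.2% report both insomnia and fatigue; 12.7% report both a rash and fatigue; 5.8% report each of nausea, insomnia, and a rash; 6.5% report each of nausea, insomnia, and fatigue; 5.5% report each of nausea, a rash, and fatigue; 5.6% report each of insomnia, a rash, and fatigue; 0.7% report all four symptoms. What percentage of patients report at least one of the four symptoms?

91.7%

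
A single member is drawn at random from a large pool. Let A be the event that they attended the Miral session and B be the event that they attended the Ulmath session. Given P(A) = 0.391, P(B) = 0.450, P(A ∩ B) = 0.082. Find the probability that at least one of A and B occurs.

P(A ∪ B) = 0.391 + 0.450 − 0.082 = 0.759

0.759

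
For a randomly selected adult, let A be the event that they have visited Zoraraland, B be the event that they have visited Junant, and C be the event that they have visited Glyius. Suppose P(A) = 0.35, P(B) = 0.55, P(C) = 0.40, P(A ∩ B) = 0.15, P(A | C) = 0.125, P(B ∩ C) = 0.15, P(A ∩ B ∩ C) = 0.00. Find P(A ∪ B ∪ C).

0.95

P(A ∩ C) = P(C)·P(A|C) = 0.40 × 0.125 = 0.05
By inclusion–exclusion:
P(A ∪ B ∪ C) = 0.35 + 0.55 + 0.40 − 0.15 − 0.05 − 0.15 + 0.00 = 0.95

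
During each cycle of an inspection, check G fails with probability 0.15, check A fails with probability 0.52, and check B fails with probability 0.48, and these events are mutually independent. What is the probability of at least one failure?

P(none) = (1 − 0.15) × (1 − 0.52) × (1 − 0.48) = 0.85 × 0.48 × 0.52 = 0.21216
P(at least one) = 1 − 0.21216 = 0.78784

0.78784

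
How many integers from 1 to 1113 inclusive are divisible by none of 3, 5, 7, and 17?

By inclusion-exclusion,
371 + 222 + 159 + 65 − 74 − 53 − 21 − 31 − 13 − 9 + 10 + 4 + 3 + 1 − 0 = 634
1113 − 634 = 479

479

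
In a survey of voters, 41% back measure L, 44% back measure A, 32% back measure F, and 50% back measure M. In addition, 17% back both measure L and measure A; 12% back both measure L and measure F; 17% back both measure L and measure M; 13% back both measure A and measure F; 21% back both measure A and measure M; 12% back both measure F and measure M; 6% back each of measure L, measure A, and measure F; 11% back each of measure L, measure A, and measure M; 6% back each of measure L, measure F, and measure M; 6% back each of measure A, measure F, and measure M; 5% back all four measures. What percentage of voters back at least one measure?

Using inclusion–exclusion:
P(union) = 41 + 44 + 32 + 50 − 17 − 12 − 17 − 13 − 21 − 12 + 6 + 11 + 6 + 6 − 5 = 99%

99%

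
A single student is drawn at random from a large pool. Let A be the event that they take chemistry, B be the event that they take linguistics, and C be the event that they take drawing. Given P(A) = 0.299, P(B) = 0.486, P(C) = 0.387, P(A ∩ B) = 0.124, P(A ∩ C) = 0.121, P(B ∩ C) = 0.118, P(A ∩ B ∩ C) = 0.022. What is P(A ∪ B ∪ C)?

By inclusion–exclusion:
P(A ∪ B ∪ C) = 0.299 + 0.486 + 0.387 − 0.124 − 0.121 − 0.118 + 0.022 = 0.831

0.831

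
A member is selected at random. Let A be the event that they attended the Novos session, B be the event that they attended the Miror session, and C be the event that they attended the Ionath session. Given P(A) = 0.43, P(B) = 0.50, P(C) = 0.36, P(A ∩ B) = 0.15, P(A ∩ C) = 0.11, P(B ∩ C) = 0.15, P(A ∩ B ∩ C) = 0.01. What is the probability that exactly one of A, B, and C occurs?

0.50

P(exactly one) = 0.43 + 0.50 + 0.36 − 2·0.15 − 2·0.11 − 2·0.15 + 3·0.01 = 0.50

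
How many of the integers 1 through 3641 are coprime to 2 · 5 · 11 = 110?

1324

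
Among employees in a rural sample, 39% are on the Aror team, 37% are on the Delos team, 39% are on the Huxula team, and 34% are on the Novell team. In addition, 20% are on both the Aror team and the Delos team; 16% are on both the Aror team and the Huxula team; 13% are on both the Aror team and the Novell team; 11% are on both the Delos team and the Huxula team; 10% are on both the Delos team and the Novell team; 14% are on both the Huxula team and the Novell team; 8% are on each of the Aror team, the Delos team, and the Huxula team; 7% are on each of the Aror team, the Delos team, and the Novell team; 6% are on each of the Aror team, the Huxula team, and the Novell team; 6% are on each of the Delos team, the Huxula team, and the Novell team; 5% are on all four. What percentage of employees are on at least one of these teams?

87%

By inclusion-exclusion,
P(at least one) = 39 + 37 + 39 + 34 − 20 − 16 − 13 − 11 − 10 − 14 + 8 + 7 + 6 + 6 − 5 = 87%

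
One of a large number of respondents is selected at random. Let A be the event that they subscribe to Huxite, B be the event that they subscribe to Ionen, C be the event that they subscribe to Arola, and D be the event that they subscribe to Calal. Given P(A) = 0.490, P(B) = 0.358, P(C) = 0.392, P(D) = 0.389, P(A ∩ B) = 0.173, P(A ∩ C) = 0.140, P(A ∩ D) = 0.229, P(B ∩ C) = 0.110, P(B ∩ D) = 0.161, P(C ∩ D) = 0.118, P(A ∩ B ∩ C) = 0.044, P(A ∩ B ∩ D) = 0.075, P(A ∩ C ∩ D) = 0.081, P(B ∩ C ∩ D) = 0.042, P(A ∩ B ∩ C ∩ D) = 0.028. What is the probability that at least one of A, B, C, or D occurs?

Using inclusion–exclusion:
P(A ∪ B ∪ C ∪ D) = 0.490 + 0.358 + 0.392 + 0.389 − 0.173 − 0.140 − 0.229 − 0.110 − 0.161 − 0.118 + 0.044 + 0.075 + 0.081 + 0.042 − 0.028 = 0.912

0.912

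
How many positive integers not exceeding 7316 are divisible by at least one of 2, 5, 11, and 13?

Inclusion–exclusion gives
3658 + 1463 + 665 + 562 − 731 − 332 − 281 − 133 − 112 − 51 + 66 + 56 + 25 + 10 − 5 = 4860

4860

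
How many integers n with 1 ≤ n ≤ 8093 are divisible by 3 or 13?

3112

floor(8093/3) + floor(8093/13) − floor(8093/39) = 2697 + 622 − 207 = 3112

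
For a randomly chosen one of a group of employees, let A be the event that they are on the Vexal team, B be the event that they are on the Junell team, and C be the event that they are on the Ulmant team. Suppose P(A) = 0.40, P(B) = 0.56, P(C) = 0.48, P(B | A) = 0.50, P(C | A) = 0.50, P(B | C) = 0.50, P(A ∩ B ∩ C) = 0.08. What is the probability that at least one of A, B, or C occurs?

P(A ∩ B) = P(A)·P(B|A) = 0.40 × 0.50 = 0.20
P(A ∩ C) = P(A)·P(C|A) = 0.40 × 0.50 = 0.20
P(B ∩ C) = P(C)·P(B|C) = 0.48 × 0.50 = 0.24
P(A ∪ B ∪ C) = 0.40 + 0.56 + 0.48 − 0.20 − 0.20 − 0.24 + 0.08 = 0.88

0.88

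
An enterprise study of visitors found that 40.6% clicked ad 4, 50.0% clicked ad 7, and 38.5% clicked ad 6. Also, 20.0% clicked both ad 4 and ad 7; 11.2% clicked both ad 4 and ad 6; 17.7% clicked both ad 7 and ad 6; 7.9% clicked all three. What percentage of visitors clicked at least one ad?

P(at least one) = 40.6 + 50.0 + 38.5 − 20.0 − 11.2 − 17.7 + 7.9 = 88.1%

88.1%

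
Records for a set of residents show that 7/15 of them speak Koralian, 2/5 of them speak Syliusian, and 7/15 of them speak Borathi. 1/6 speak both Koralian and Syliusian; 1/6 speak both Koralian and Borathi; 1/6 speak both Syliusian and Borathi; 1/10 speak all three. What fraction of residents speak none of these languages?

P(≥1) = 7/15 + 2/5 + 7/15 − 1/6 − 1/6 − 1/6 + 1/10 = 14/15
P(none) = 1 − 14/15 = 1/15

1/15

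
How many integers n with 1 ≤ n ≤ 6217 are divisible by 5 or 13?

1626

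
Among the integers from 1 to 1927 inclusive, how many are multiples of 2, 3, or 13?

Using inclusion–exclusion:
963 + 642 + 148 − 321 − 74 − 49 + 24 = 1333

1333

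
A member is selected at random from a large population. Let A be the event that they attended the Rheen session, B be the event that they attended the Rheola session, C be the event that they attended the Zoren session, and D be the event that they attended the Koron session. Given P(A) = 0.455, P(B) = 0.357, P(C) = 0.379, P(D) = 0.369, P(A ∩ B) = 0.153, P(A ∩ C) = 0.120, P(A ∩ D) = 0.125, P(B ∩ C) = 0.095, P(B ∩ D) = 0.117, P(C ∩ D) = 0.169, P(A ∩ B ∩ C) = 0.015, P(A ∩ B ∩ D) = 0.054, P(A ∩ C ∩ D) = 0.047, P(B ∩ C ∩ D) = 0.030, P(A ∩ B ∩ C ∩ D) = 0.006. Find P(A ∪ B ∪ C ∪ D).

0.921

Using inclusion–exclusion:
P(A ∪ B ∪ C ∪ D) = 0.455 + 0.357 + 0.379 + 0.369 − 0.153 − 0.120 − 0.125 − 0.095 − 0.117 − 0.169 + 0.015 + 0.054 + 0.047 + 0.030 − 0.006 = 0.921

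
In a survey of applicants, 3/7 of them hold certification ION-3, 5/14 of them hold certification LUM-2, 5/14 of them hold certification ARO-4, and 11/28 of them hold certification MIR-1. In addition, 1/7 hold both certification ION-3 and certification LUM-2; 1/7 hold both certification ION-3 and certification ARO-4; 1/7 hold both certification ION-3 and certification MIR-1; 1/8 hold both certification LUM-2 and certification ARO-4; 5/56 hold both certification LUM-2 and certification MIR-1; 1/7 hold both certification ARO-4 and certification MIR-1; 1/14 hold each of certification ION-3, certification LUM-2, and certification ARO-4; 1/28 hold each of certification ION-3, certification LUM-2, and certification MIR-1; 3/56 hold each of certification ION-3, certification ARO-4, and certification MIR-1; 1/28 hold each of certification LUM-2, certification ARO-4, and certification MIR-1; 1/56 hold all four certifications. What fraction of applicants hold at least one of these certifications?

13/14

P(≥1) = 3/7 + 5/14 + 5/14 + 11/28 − 1/7 − 1/7 − 1/7 − 1/8 − 5/56 − 1/7 + 1/14 + 1/28 + 3/56 + 1/28 − 1/56 = 13/14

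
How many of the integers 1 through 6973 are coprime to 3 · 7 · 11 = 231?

3623

Using inclusion–exclusion:
⌊6973/3⌋ + ⌊6973/7⌋ + ⌊6973/11⌋ − ⌊6973/21⌋ − ⌊6973/33⌋ − ⌊6973/77⌋ + ⌊6973/231⌋ = 2324 + 996 + 633 − 332 − 211 − 90 + 30 = 3350
6973 − 3350 = 3623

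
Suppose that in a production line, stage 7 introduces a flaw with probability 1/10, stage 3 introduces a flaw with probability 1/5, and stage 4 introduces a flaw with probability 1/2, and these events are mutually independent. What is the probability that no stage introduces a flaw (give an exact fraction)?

Independence gives P(none) = ∏(1 − pᵢ).
P(none) = (1 − 1/10) × (1 − 1/5) × (1 − 1/2) = 9/10 × 4/5 × 1/2 = 9/25

9/25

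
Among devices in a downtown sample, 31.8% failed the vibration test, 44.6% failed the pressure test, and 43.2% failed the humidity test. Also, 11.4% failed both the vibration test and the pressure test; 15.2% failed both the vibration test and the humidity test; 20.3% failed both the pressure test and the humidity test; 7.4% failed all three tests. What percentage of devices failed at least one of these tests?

80.1%

Inclusion–exclusion gives
P(at least one) = 31.8 + 44.6 + 43.2 − 11.4 − 15.2 − 20.3 + 7.4 = 80.1%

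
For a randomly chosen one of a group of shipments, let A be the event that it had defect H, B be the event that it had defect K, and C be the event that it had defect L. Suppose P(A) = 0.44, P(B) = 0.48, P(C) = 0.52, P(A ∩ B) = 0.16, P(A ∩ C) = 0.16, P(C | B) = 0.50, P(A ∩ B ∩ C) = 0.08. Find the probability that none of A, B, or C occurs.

P(B ∩ C) = P(B)·P(C|B) = 0.48 × 0.50 = 0.24
P(A ∪ B ∪ C) = 0.44 + 0.48 + 0.52 − 0.16 − 0.16 − 0.24 + 0.08 = 0.96
P(none) = 1 − 0.96 = 0.04

0.04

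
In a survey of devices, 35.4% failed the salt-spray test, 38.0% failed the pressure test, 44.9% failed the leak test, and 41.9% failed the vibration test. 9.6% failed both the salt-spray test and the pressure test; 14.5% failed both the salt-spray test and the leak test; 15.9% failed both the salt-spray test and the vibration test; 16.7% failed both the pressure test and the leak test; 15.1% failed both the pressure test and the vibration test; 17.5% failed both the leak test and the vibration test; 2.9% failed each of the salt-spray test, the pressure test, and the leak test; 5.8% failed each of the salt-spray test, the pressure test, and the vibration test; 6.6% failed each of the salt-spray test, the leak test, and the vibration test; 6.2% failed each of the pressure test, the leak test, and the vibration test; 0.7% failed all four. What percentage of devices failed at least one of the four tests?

Apply inclusion-exclusion:
P(at least one) = 35.4 + 38.0 + 44.9 + 41.9 − 9.6 − 14.5 − 15.9 − 16.7 − 15.1 − 17.5 + 2.9 + 5.8 + 6.6 + 6.2 − 0.7 = 91.7%

91.7%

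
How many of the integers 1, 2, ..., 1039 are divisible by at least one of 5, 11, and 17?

328

By inclusion-exclusion,
207 + 94 + 61 − 18 − 12 − 5 + 1 = 328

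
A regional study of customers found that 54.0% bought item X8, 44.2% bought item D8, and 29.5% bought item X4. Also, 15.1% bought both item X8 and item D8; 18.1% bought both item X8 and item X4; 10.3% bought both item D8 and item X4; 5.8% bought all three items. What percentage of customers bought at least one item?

Apply inclusion-exclusion:
P(≥1) = 54.0 + 44.2 + 29.5 − 15.1 − 18.1 − 10.3 + 5.8 = 90.0%

90.0%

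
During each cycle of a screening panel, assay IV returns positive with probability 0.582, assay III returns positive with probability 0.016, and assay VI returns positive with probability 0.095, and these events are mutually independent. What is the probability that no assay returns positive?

0.37223736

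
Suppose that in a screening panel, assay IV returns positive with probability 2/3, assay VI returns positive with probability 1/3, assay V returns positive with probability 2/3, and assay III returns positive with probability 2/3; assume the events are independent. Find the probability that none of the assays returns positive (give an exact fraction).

2/81

P(none) = (1 − 2/3) × (1 − 1/3) × (1 − 2/3) × (1 − 2/3) = 1/3 × 2/3 × 1/3 × 1/3 = 2/81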